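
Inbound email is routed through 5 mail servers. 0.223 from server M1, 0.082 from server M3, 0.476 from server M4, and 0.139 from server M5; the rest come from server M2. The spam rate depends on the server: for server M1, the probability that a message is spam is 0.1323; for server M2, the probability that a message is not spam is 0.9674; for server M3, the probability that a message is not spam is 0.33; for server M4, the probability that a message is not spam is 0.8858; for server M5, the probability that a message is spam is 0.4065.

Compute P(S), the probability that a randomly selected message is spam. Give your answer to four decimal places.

P(M2) = 1 − (0.223 + 0.082 + 0.476 + 0.139) = 0.08.
P(S|M2) = 1 − 0.9674 = 0.0326.
P(S|M3) = 1 − 0.33 = 0.67.
P(S|M4) = 1 − 0.8858 = 0.1142.
P(S) = P(S|M1)·P(M1) + P(S|M2)·P(M2) + P(S|M3)·P(M3) + P(S|M4)·P(M4) + P(S|M5)·P(M5)
      = 0.1323·0.223 + 0.0326·0.08 + 0.67·0.082 + 0.1142·0.476 + 0.4065·0.139
      = 0.0295029 + 0.002608 + 0.05494 + 0.0543592 + 0.0565035 = 0.1979136

0.1979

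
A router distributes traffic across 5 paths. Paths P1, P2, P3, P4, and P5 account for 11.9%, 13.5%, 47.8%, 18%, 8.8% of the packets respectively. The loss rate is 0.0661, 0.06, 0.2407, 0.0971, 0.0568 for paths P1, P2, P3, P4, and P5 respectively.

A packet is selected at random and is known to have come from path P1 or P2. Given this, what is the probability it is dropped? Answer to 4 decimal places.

0.0629

Let S = {P1, P2}.
P(S) = 0.119 + 0.135 = 0.254.
P(L ∩ S) = 0.0661·0.119 + 0.06·0.135 = 0.0078659 + 0.0081 = 0.0159659.
P(L | S) = 0.0159659 / 0.254 = 0.062858…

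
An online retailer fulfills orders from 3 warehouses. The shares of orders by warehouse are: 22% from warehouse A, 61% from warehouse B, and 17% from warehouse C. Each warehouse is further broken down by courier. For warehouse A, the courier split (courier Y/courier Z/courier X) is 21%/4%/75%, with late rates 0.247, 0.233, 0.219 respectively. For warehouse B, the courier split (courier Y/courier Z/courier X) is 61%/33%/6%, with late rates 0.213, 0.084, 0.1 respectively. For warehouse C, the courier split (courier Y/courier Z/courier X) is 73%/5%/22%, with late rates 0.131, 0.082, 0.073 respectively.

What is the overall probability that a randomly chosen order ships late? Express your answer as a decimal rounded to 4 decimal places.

P(L) ≈ 0.1691

P(L|A) = 0.21·0.247 + 0.04·0.233 + 0.75·0.219 = 0.05187 + 0.00932 + 0.16425 = 0.22544
P(L|B) = 0.61·0.213 + 0.33·0.084 + 0.06·0.1 = 0.12993 + 0.02772 + 0.006 = 0.16365
P(L|C) = 0.73·0.131 + 0.05·0.082 + 0.22·0.073 = 0.09563 + 0.0041 + 0.01606 = 0.11579
Then overall,
P(L) = 0.22·0.22544 + 0.61·0.16365 + 0.17·0.11579
      = 0.0495968 + 0.0998265 + 0.0196843 = 0.1691076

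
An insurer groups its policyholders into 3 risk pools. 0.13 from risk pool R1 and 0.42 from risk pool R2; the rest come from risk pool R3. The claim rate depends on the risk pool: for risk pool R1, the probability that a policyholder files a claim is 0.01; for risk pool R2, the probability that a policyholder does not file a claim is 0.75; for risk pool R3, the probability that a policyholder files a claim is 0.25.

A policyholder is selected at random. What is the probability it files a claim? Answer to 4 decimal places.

P(C) ≈ 0.2188

P(R3) = 1 − (0.13 + 0.42) = 0.45.
P(C|R2) = 1 − 0.75 = 0.25.
Summing over the partition,
P(C) = P(C|R1)·P(R1) + P(C|R2)·P(R2) + P(C|R3)·P(R3)
      = 0.01·0.13 + 0.25·0.42 + 0.25·0.45
      = 0.0013 + 0.105 + 0.1125 = 0.2188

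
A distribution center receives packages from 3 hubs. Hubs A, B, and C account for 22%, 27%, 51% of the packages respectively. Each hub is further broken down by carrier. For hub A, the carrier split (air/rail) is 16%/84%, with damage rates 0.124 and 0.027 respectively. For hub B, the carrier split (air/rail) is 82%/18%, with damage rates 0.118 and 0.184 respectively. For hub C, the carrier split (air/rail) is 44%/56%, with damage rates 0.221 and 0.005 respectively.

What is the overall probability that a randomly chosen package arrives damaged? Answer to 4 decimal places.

P(D|A) = 0.16·0.124 + 0.84·0.027 = 0.01984 + 0.02268 = 0.04252
P(D|B) = 0.82·0.118 + 0.18·0.184 = 0.09676 + 0.03312 = 0.12988
P(D|C) = 0.44·0.221 + 0.56·0.005 = 0.09724 + 0.0028 = 0.10004
By total probability over the outer partition,
P(D) = 0.22·0.04252 + 0.27·0.12988 + 0.51·0.10004
      = 0.0093544 + 0.0350676 + 0.0510204 = 0.0954424

P(D) ≈ 0.0954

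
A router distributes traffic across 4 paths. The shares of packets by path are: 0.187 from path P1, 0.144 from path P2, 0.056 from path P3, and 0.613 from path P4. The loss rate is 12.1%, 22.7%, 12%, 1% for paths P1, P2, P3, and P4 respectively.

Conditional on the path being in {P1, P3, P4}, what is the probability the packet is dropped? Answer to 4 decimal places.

P(L|S) ≈ 0.0414

Let S = {P1, P3, P4}.
P(S) = 0.187 + 0.056 + 0.613 = 0.856.
P(L ∩ S) = 0.121·0.187 + 0.12·0.056 + 0.01·0.613 = 0.022627 + 0.00672 + 0.00613 = 0.035477.
P(L | S) = 0.035477 / 0.856 = 0.041445…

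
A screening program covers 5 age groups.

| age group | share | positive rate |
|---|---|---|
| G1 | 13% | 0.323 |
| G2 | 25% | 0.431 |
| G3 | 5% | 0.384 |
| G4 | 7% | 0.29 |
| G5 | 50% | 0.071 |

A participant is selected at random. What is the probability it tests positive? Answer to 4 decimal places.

Using total probability over the partition,
P(T) = P(T|G1)·P(G1) + P(T|G2)·P(G2) + P(T|G3)·P(G3) + P(T|G4)·P(G4) + P(T|G5)·P(G5)
      = 0.323·0.13 + 0.431·0.25 + 0.384·0.05 + 0.29·0.07 + 0.071·0.5
      = 0.04199 + 0.10775 + 0.0192 + 0.0203 + 0.0355 = 0.22474

0.2247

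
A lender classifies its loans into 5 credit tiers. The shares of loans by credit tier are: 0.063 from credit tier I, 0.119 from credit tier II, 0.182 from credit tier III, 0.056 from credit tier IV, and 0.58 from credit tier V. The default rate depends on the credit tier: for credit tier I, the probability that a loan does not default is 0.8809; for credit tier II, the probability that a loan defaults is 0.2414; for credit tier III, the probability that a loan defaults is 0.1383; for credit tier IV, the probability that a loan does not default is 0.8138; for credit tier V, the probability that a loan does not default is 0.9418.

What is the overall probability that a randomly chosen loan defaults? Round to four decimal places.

0.1056

P(D|I) = 1 − 0.8809 = 0.1191.
P(D|IV) = 1 − 0.8138 = 0.1862.
P(D|V) = 1 − 0.9418 = 0.0582.
P(D) = P(D|I)·P(I) + P(D|II)·P(II) + P(D|III)·P(III) + P(D|IV)·P(IV) + P(D|V)·P(V)
      = 0.1191·0.063 + 0.2414·0.119 + 0.1383·0.182 + 0.1862·0.056 + 0.0582·0.58
      = 0.0075033 + 0.0287266 + 0.0251706 + 0.0104272 + 0.033756 = 0.1055837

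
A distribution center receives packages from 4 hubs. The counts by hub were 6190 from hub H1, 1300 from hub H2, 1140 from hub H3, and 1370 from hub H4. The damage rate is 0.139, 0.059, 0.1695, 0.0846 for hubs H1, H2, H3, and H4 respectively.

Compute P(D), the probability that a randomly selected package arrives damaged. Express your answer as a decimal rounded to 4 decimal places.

0.1246

Total: 6190 + 1300 + 1140 + 1370 = 10000.
P(H1) = 6190/10000 = 0.619. P(H2) = 1300/10000 = 0.13. P(H3) = 1140/10000 = 0.114. P(H4) = 1370/10000 = 0.137.
By the law of total probability,
P(D) = P(D|H1)·P(H1) + P(D|H2)·P(H2) + P(D|H3)·P(H3) + P(D|H4)·P(H4)
      = 0.139·0.619 + 0.059·0.13 + 0.1695·0.114 + 0.0846·0.137
      = 0.086041 + 0.00767 + 0.019323 + 0.0115902 = 0.1246242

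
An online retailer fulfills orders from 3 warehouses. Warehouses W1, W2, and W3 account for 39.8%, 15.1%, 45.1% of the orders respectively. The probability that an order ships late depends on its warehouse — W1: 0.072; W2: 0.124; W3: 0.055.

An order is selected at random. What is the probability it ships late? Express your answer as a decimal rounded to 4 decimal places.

P(L) ≈ 0.0722

Using total probability over the partition,
P(L) = P(L|W1)·P(W1) + P(L|W2)·P(W2) + P(L|W3)·P(W3)
      = 0.072·0.398 + 0.124·0.151 + 0.055·0.451
      = 0.028656 + 0.018724 + 0.024805 = 0.072185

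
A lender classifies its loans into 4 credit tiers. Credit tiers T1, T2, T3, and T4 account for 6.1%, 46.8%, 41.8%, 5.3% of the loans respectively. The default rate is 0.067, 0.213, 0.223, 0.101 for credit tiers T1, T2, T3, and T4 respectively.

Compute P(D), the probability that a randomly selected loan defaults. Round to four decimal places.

P(D) = P(D|T1)·P(T1) + P(D|T2)·P(T2) + P(D|T3)·P(T3) + P(D|T4)·P(T4)
      = 0.067·0.061 + 0.213·0.468 + 0.223·0.418 + 0.101·0.053
      = 0.004087 + 0.099684 + 0.093214 + 0.005353 = 0.202338

P(D) ≈ 0.2023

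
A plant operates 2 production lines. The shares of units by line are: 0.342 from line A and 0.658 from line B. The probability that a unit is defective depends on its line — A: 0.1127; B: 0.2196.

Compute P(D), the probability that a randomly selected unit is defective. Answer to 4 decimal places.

P(D) ≈ 0.1830

P(D) = P(D|A)·P(A) + P(D|B)·P(B)
      = 0.1127·0.342 + 0.2196·0.658
      = 0.0385434 + 0.1444968 = 0.1830402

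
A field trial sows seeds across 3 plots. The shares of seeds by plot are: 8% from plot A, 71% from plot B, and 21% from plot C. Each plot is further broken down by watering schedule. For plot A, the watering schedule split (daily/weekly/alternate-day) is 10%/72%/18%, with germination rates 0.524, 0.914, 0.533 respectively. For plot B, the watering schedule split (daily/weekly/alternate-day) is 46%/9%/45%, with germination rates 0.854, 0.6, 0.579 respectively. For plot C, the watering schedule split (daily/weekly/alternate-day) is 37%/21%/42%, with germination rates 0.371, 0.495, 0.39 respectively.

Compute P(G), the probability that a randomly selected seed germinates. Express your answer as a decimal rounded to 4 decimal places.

P(G) ≈ 0.6518

P(G|A) = 0.1·0.524 + 0.72·0.914 + 0.18·0.533 = 0.0524 + 0.65808 + 0.09594 = 0.80642
P(G|B) = 0.46·0.854 + 0.09·0.6 + 0.45·0.579 = 0.39284 + 0.054 + 0.26055 = 0.70739
P(G|C) = 0.37·0.371 + 0.21·0.495 + 0.42·0.39 = 0.13727 + 0.10395 + 0.1638 = 0.40502
By total probability over the outer partition,
P(G) = 0.08·0.80642 + 0.71·0.70739 + 0.21·0.40502
      = 0.0645136 + 0.5022469 + 0.0850542 = 0.6518147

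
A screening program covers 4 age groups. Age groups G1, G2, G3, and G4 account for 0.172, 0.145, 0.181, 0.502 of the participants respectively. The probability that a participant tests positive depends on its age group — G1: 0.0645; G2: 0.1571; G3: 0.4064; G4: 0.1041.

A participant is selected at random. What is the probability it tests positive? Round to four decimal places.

0.1597

Using total probability over the partition,
P(T) = P(T|G1)·P(G1) + P(T|G2)·P(G2) + P(T|G3)·P(G3) + P(T|G4)·P(G4)
      = 0.0645·0.172 + 0.1571·0.145 + 0.4064·0.181 + 0.1041·0.502
      = 0.011094 + 0.0227795 + 0.0735584 + 0.0522582 = 0.1596901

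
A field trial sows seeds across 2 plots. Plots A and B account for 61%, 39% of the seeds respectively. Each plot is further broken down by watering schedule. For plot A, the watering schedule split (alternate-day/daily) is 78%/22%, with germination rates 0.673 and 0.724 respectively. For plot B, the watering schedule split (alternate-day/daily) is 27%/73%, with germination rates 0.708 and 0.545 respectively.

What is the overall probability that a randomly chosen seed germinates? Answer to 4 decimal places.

P(G|A) = 0.78·0.673 + 0.22·0.724 = 0.52494 + 0.15928 = 0.68422
P(G|B) = 0.27·0.708 + 0.73·0.545 = 0.19116 + 0.39785 = 0.58901
By total probability over the outer partition,
P(G) = 0.61·0.68422 + 0.39·0.58901
      = 0.4173742 + 0.2297139 = 0.6470881

0.6471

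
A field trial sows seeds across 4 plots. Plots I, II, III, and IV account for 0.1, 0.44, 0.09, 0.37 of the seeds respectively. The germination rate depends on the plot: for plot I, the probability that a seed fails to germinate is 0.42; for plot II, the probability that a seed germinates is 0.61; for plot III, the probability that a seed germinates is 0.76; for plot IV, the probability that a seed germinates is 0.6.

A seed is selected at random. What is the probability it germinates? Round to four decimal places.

0.6168

P(G|I) = 1 − 0.42 = 0.58.
Using total probability over the partition,
P(G) = P(G|I)·P(I) + P(G|II)·P(II) + P(G|III)·P(III) + P(G|IV)·P(IV)
      = 0.58·0.1 + 0.61·0.44 + 0.76·0.09 + 0.6·0.37
      = 0.058 + 0.2684 + 0.0684 + 0.222 = 0.6168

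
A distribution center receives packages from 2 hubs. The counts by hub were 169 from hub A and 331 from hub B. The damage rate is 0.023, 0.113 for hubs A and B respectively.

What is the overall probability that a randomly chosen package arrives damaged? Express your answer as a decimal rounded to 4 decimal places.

Total: 169 + 331 = 500.
P(A) = 169/500 = 0.338. P(B) = 331/500 = 0.662.
P(D) = P(D|A)·P(A) + P(D|B)·P(B)
      = 0.023·0.338 + 0.113·0.662
      = 0.007774 + 0.074806 = 0.08258

P(D) ≈ 0.0826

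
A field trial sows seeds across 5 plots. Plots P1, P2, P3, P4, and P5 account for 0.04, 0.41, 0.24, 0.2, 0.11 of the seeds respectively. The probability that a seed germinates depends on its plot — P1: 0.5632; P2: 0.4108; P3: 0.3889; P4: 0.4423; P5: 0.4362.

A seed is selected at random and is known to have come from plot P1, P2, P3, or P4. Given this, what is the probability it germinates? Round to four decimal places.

0.4188

Let S = {P1, P2, P3, P4}.
P(S) = 0.04 + 0.41 + 0.24 + 0.2 = 0.89.
P(G ∩ S) = 0.5632·0.04 + 0.4108·0.41 + 0.3889·0.24 + 0.4423·0.2 = 0.022528 + 0.168428 + 0.093336 + 0.08846 = 0.372752.
P(G | S) = 0.372752 / 0.89 = 0.418822…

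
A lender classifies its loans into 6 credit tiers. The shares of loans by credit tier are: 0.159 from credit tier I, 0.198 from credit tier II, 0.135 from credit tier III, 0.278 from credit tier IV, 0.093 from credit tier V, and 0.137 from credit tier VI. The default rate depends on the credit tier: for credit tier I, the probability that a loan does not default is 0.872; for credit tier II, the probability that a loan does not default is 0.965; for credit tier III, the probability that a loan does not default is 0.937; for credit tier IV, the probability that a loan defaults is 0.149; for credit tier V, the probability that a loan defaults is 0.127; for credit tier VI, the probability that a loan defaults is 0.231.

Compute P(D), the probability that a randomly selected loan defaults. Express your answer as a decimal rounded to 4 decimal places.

P(D|I) = 1 − 0.872 = 0.128.
P(D|II) = 1 − 0.965 = 0.035.
P(D|III) = 1 − 0.937 = 0.063.
P(D) = P(D|I)·P(I) + P(D|II)·P(II) + P(D|III)·P(III) + P(D|IV)·P(IV) + P(D|V)·P(V) + P(D|VI)·P(VI)
      = 0.128·0.159 + 0.035·0.198 + 0.063·0.135 + 0.149·0.278 + 0.127·0.093 + 0.231·0.137
      = 0.020352 + 0.00693 + 0.008505 + 0.041422 + 0.011811 + 0.031647 = 0.120667

P(D) ≈ 0.1207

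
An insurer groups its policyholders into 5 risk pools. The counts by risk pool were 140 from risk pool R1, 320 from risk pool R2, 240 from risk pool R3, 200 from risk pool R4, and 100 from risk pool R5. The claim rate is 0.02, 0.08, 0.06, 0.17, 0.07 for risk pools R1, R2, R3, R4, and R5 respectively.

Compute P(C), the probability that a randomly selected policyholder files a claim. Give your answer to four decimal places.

P(C) ≈ 0.0838

Total: 140 + 320 + 240 + 200 + 100 = 1000.
P(R1) = 140/1000 = 0.14. P(R2) = 320/1000 = 0.32. P(R3) = 240/1000 = 0.24. P(R4) = 200/1000 = 0.2. P(R5) = 100/1000 = 0.1.
By the law of total probability,
P(C) = P(C|R1)·P(R1) + P(C|R2)·P(R2) + P(C|R3)·P(R3) + P(C|R4)·P(R4) + P(C|R5)·P(R5)
      = 0.02·0.14 + 0.08·0.32 + 0.06·0.24 + 0.17·0.2 + 0.07·0.1
      = 0.0028 + 0.0256 + 0.0144 + 0.034 + 0.007 = 0.0838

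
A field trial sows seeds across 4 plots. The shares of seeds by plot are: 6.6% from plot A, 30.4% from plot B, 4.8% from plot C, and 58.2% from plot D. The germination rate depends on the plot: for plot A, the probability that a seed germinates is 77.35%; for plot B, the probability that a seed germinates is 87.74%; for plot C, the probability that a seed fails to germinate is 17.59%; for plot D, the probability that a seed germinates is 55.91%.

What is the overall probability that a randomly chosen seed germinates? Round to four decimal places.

P(G|C) = 1 − 0.1759 = 0.8241.
By the law of total probability,
P(G) = P(G|A)·P(A) + P(G|B)·P(B) + P(G|C)·P(C) + P(G|D)·P(D)
      = 0.7735·0.066 + 0.8774·0.304 + 0.8241·0.048 + 0.5591·0.582
      = 0.051051 + 0.2667296 + 0.0395568 + 0.3253962 = 0.6827336

P(G) ≈ 0.6827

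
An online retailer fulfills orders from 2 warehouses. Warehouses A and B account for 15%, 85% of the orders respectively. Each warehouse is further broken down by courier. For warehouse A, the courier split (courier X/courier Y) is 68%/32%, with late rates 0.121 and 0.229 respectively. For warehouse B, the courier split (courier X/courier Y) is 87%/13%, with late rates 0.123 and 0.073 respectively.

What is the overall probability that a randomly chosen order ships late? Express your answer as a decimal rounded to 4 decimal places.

P(L|A) = 0.68·0.121 + 0.32·0.229 = 0.08228 + 0.07328 = 0.15556
P(L|B) = 0.87·0.123 + 0.13·0.073 = 0.10701 + 0.00949 = 0.1165
By total probability over the outer partition,
P(L) = 0.15·0.15556 + 0.85·0.1165
      = 0.023334 + 0.099025 = 0.122359

P(L) ≈ 0.1224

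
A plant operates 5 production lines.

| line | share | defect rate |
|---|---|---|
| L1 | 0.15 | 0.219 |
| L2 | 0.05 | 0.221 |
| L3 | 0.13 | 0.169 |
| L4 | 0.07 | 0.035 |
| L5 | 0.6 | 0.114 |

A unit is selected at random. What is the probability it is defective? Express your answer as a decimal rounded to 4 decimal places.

By the law of total probability,
P(D) = P(D|L1)·P(L1) + P(D|L2)·P(L2) + P(D|L3)·P(L3) + P(D|L4)·P(L4) + P(D|L5)·P(L5)
      = 0.219·0.15 + 0.221·0.05 + 0.169·0.13 + 0.035·0.07 + 0.114·0.6
      = 0.03285 + 0.01105 + 0.02197 + 0.00245 + 0.0684 = 0.13672

0.1367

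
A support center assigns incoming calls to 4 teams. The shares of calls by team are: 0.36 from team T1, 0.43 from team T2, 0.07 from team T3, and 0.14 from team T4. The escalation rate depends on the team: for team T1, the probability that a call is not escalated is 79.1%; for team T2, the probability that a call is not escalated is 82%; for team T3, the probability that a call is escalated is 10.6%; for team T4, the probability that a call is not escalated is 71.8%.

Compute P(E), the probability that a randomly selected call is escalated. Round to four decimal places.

P(E|T1) = 1 − 0.791 = 0.209.
P(E|T2) = 1 − 0.82 = 0.18.
P(E|T4) = 1 − 0.718 = 0.282.
P(E) = P(E|T1)·P(T1) + P(E|T2)·P(T2) + P(E|T3)·P(T3) + P(E|T4)·P(T4)
      = 0.209·0.36 + 0.18·0.43 + 0.106·0.07 + 0.282·0.14
      = 0.07524 + 0.0774 + 0.00742 + 0.03948 = 0.19954

0.1995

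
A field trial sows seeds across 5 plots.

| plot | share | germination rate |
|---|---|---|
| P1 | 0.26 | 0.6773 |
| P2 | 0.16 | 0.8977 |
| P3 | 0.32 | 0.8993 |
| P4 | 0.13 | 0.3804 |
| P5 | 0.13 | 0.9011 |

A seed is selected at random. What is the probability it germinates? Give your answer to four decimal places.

P(G) ≈ 0.7741

P(G) = P(G|P1)·P(P1) + P(G|P2)·P(P2) + P(G|P3)·P(P3) + P(G|P4)·P(P4) + P(G|P5)·P(P5)
      = 0.6773·0.26 + 0.8977·0.16 + 0.8993·0.32 + 0.3804·0.13 + 0.9011·0.13
      = 0.176098 + 0.143632 + 0.287776 + 0.049452 + 0.117143 = 0.774101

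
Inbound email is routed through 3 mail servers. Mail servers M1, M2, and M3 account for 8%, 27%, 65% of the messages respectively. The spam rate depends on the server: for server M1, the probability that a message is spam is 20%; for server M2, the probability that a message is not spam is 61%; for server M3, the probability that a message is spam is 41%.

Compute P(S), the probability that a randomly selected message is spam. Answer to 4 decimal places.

P(S|M2) = 1 − 0.61 = 0.39.
By the law of total probability,
P(S) = P(S|M1)·P(M1) + P(S|M2)·P(M2) + P(S|M3)·P(M3)
      = 0.2·0.08 + 0.39·0.27 + 0.41·0.65
      = 0.016 + 0.1053 + 0.2665 = 0.3878

P(S) ≈ 0.3878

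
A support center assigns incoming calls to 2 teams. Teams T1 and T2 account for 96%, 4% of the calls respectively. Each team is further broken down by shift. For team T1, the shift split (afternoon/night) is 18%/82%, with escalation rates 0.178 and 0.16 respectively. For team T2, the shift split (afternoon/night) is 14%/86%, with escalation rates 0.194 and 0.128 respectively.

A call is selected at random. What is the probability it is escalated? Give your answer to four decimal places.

P(E|T1) = 0.18·0.178 + 0.82·0.16 = 0.03204 + 0.1312 = 0.16324
P(E|T2) = 0.14·0.194 + 0.86·0.128 = 0.02716 + 0.11008 = 0.13724
Then overall,
P(E) = 0.96·0.16324 + 0.04·0.13724
      = 0.1567104 + 0.0054896 = 0.1622

0.1622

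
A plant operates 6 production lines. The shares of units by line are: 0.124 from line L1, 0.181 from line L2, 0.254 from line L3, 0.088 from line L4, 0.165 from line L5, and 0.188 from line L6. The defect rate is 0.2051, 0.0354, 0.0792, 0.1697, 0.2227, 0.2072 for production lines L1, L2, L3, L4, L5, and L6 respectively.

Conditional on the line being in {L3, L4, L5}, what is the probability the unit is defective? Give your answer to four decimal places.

Let S = {L3, L4, L5}.
P(S) = 0.254 + 0.088 + 0.165 = 0.507.
P(D ∩ S) = 0.0792·0.254 + 0.1697·0.088 + 0.2227·0.165 = 0.0201168 + 0.0149336 + 0.0367455 = 0.0717959.
P(D | S) = 0.0717959 / 0.507 = 0.141609…

P(D|S) ≈ 0.1416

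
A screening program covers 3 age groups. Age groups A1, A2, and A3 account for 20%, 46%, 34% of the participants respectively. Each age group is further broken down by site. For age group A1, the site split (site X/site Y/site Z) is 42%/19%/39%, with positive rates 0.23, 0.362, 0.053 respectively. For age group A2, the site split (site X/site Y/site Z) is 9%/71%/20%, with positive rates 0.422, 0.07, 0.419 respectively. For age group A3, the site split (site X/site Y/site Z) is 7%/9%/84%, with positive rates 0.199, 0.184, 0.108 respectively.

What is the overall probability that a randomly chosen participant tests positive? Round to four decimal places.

P(T) ≈ 0.1573

P(T|A1) = 0.42·0.23 + 0.19·0.362 + 0.39·0.053 = 0.0966 + 0.06878 + 0.02067 = 0.18605
P(T|A2) = 0.09·0.422 + 0.71·0.07 + 0.2·0.419 = 0.03798 + 0.0497 + 0.0838 = 0.17148
P(T|A3) = 0.07·0.199 + 0.09·0.184 + 0.84·0.108 = 0.01393 + 0.01656 + 0.09072 = 0.12121
By total probability over the outer partition,
P(T) = 0.2·0.18605 + 0.46·0.17148 + 0.34·0.12121
      = 0.03721 + 0.0788808 + 0.0412114 = 0.1573022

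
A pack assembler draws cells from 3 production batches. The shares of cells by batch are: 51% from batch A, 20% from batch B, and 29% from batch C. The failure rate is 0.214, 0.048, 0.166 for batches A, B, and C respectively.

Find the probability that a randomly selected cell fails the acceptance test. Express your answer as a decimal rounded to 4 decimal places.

0.1669

By the law of total probability,
P(F) = P(F|A)·P(A) + P(F|B)·P(B) + P(F|C)·P(C)
      = 0.214·0.51 + 0.048·0.2 + 0.166·0.29
      = 0.10914 + 0.0096 + 0.04814 = 0.16688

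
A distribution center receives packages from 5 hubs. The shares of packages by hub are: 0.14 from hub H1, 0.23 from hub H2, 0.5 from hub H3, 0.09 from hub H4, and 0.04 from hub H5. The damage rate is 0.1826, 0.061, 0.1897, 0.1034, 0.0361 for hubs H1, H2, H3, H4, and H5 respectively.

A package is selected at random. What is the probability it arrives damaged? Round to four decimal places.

By the law of total probability,
P(D) = P(D|H1)·P(H1) + P(D|H2)·P(H2) + P(D|H3)·P(H3) + P(D|H4)·P(H4) + P(D|H5)·P(H5)
      = 0.1826·0.14 + 0.061·0.23 + 0.1897·0.5 + 0.1034·0.09 + 0.0361·0.04
      = 0.025564 + 0.01403 + 0.09485 + 0.009306 + 0.001444 = 0.145194

P(D) ≈ 0.1452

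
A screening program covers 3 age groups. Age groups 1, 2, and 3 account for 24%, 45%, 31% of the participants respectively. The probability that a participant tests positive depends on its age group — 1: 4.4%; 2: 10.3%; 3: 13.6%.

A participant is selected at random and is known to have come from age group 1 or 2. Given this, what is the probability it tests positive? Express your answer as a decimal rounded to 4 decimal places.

P(T|S) ≈ 0.0825

Let S = {1, 2}.
P(S) = 0.24 + 0.45 = 0.69.
P(T ∩ S) = 0.044·0.24 + 0.103·0.45 = 0.01056 + 0.04635 = 0.05691.
P(T | S) = 0.05691 / 0.69 = 0.082478…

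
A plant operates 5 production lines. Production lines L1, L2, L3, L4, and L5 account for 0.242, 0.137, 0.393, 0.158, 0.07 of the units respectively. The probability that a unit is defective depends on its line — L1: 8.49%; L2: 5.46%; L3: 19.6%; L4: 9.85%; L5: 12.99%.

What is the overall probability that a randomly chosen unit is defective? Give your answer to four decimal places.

Using total probability over the partition,
P(D) = P(D|L1)·P(L1) + P(D|L2)·P(L2) + P(D|L3)·P(L3) + P(D|L4)·P(L4) + P(D|L5)·P(L5)
      = 0.0849·0.242 + 0.0546·0.137 + 0.196·0.393 + 0.0985·0.158 + 0.1299·0.07
      = 0.0205458 + 0.0074802 + 0.077028 + 0.015563 + 0.009093 = 0.12971

P(D) ≈ 0.1297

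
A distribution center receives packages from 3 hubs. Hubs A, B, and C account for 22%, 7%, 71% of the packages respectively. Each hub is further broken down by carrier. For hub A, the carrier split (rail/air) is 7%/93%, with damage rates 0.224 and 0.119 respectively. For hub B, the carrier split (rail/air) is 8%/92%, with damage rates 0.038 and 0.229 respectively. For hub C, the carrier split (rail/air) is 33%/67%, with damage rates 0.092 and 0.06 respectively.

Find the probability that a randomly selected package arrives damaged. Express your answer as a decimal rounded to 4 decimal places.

P(D|A) = 0.07·0.224 + 0.93·0.119 = 0.01568 + 0.11067 = 0.12635
P(D|B) = 0.08·0.038 + 0.92·0.229 = 0.00304 + 0.21068 = 0.21372
P(D|C) = 0.33·0.092 + 0.67·0.06 = 0.03036 + 0.0402 = 0.07056
Then overall,
P(D) = 0.22·0.12635 + 0.07·0.21372 + 0.71·0.07056
      = 0.027797 + 0.0149604 + 0.0500976 = 0.092855

0.0929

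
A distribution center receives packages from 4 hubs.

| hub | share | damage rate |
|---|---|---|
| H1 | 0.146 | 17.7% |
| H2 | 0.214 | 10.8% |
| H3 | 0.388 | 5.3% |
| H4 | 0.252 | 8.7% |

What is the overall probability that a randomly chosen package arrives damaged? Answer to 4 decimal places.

P(D) ≈ 0.0914

P(D) = P(D|H1)·P(H1) + P(D|H2)·P(H2) + P(D|H3)·P(H3) + P(D|H4)·P(H4)
      = 0.177·0.146 + 0.108·0.214 + 0.053·0.388 + 0.087·0.252
      = 0.025842 + 0.023112 + 0.020564 + 0.021924 = 0.091442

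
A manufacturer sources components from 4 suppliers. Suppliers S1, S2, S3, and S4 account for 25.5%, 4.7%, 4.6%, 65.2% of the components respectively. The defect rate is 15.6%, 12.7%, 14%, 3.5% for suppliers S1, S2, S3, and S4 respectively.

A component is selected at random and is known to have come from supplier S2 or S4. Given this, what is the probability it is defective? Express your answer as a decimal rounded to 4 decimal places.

0.0412

Let S = {S2, S4}.
P(S) = 0.047 + 0.652 = 0.699.
P(D ∩ S) = 0.127·0.047 + 0.035·0.652 = 0.005969 + 0.02282 = 0.028789.
P(D | S) = 0.028789 / 0.699 = 0.041186…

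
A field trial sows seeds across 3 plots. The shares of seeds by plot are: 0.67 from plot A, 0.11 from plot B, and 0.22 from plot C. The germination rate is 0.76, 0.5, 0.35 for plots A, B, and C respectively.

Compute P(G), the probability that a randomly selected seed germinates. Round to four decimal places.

Summing over the partition,
P(G) = P(G|A)·P(A) + P(G|B)·P(B) + P(G|C)·P(C)
      = 0.76·0.67 + 0.5·0.11 + 0.35·0.22
      = 0.5092 + 0.055 + 0.077 = 0.6412

0.6412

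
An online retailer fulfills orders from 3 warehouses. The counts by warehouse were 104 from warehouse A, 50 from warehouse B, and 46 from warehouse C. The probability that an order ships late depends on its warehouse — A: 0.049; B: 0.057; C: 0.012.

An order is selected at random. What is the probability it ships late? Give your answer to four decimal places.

Total: 104 + 50 + 46 = 200.
P(A) = 104/200 = 0.52. P(B) = 50/200 = 0.25. P(C) = 46/200 = 0.23.
P(L) = P(L|A)·P(A) + P(L|B)·P(B) + P(L|C)·P(C)
      = 0.049·0.52 + 0.057·0.25 + 0.012·0.23
      = 0.02548 + 0.01425 + 0.00276 = 0.04249

P(L) ≈ 0.0425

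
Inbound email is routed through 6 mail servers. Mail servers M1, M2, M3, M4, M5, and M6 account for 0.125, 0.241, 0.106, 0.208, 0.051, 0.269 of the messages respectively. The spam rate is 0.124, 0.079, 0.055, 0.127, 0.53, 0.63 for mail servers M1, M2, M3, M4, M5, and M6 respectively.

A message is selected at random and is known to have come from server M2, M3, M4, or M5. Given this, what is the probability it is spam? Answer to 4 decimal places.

Let J = {M2, M3, M4, M5}.
P(J) = 0.241 + 0.106 + 0.208 + 0.051 = 0.606.
P(S ∩ J) = 0.079·0.241 + 0.055·0.106 + 0.127·0.208 + 0.53·0.051 = 0.019039 + 0.00583 + 0.026416 + 0.02703 = 0.078315.
P(S | J) = 0.078315 / 0.606 = 0.129233…

0.1292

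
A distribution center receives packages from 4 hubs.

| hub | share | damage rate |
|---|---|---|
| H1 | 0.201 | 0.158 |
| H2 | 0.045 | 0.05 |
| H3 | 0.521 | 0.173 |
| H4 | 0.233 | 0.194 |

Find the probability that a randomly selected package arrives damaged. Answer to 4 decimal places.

P(D) = P(D|H1)·P(H1) + P(D|H2)·P(H2) + P(D|H3)·P(H3) + P(D|H4)·P(H4)
      = 0.158·0.201 + 0.05·0.045 + 0.173·0.521 + 0.194·0.233
      = 0.031758 + 0.00225 + 0.090133 + 0.045202 = 0.169343

P(D) ≈ 0.1693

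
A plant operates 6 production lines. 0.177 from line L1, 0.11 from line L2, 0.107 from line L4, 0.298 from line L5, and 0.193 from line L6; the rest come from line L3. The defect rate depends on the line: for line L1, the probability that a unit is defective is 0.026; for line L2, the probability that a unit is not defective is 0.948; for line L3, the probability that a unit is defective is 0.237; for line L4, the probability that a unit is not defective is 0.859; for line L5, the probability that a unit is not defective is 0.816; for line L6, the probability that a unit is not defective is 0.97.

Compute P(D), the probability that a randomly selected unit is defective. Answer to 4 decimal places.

P(L3) = 1 − (0.177 + 0.11 + 0.107 + 0.298 + 0.193) = 0.115.
P(D|L2) = 1 − 0.948 = 0.052.
P(D|L4) = 1 − 0.859 = 0.141.
P(D|L5) = 1 − 0.816 = 0.184.
P(D|L6) = 1 − 0.97 = 0.03.
Using total probability over the partition,
P(D) = P(D|L1)·P(L1) + P(D|L2)·P(L2) + P(D|L3)·P(L3) + P(D|L4)·P(L4) + P(D|L5)·P(L5) + P(D|L6)·P(L6)
      = 0.026·0.177 + 0.052·0.11 + 0.237·0.115 + 0.141·0.107 + 0.184·0.298 + 0.03·0.193
      = 0.004602 + 0.00572 + 0.027255 + 0.015087 + 0.054832 + 0.00579 = 0.113286

0.1133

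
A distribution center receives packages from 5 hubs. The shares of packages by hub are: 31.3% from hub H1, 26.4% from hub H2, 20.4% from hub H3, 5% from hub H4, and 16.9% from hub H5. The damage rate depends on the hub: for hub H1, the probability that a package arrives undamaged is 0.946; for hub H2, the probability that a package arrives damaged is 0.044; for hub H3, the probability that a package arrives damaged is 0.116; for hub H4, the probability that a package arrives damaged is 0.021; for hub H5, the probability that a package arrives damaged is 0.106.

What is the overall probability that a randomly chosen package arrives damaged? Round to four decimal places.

0.0711

P(D|H1) = 1 − 0.946 = 0.054.
Using total probability over the partition,
P(D) = P(D|H1)·P(H1) + P(D|H2)·P(H2) + P(D|H3)·P(H3) + P(D|H4)·P(H4) + P(D|H5)·P(H5)
      = 0.054·0.313 + 0.044·0.264 + 0.116·0.204 + 0.021·0.05 + 0.106·0.169
      = 0.016902 + 0.011616 + 0.023664 + 0.00105 + 0.017914 = 0.071146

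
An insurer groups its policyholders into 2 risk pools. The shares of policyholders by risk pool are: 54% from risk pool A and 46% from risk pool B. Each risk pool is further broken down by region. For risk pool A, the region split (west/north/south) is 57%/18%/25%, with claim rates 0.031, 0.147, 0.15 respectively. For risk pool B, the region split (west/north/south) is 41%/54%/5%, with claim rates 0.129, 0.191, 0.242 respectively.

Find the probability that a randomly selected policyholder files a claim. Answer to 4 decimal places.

P(C|A) = 0.57·0.031 + 0.18·0.147 + 0.25·0.15 = 0.01767 + 0.02646 + 0.0375 = 0.08163
P(C|B) = 0.41·0.129 + 0.54·0.191 + 0.05·0.242 = 0.05289 + 0.10314 + 0.0121 = 0.16813
Then overall,
P(C) = 0.54·0.08163 + 0.46·0.16813
      = 0.0440802 + 0.0773398 = 0.12142

0.1214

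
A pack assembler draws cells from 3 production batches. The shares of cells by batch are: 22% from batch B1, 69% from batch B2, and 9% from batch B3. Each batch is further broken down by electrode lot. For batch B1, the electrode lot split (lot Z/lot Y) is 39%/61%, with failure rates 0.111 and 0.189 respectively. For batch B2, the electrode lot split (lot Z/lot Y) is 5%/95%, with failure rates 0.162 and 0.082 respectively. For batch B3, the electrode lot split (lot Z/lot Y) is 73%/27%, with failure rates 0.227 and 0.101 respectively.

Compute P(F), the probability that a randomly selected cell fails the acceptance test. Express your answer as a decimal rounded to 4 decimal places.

P(F|B1) = 0.39·0.111 + 0.61·0.189 = 0.04329 + 0.11529 = 0.15858
P(F|B2) = 0.05·0.162 + 0.95·0.082 = 0.0081 + 0.0779 = 0.086
P(F|B3) = 0.73·0.227 + 0.27·0.101 = 0.16571 + 0.02727 = 0.19298
Then overall,
P(F) = 0.22·0.15858 + 0.69·0.086 + 0.09·0.19298
      = 0.0348876 + 0.05934 + 0.0173682 = 0.1115958

P(F) ≈ 0.1116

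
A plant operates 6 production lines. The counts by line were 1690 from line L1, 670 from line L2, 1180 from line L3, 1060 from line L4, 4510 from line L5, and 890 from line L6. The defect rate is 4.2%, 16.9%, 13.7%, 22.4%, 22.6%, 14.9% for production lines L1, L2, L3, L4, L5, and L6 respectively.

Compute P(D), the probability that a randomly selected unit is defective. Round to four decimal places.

0.1735

Total: 1690 + 670 + 1180 + 1060 + 4510 + 890 = 10000.
P(L1) = 1690/10000 = 0.169. P(L2) = 670/10000 = 0.067. P(L3) = 1180/10000 = 0.118. P(L4) = 1060/10000 = 0.106. P(L5) = 4510/10000 = 0.451. P(L6) = 890/10000 = 0.089.
P(D) = P(D|L1)·P(L1) + P(D|L2)·P(L2) + P(D|L3)·P(L3) + P(D|L4)·P(L4) + P(D|L5)·P(L5) + P(D|L6)·P(L6)
      = 0.042·0.169 + 0.169·0.067 + 0.137·0.118 + 0.224·0.106 + 0.226·0.451 + 0.149·0.089
      = 0.007098 + 0.011323 + 0.016166 + 0.023744 + 0.101926 + 0.013261 = 0.173518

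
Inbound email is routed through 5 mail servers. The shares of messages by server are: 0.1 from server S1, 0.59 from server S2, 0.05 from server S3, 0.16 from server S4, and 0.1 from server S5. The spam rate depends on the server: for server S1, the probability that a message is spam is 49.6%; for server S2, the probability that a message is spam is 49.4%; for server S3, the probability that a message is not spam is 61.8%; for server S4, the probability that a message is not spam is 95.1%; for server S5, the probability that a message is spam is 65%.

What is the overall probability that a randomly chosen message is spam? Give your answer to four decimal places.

0.4330

P(S|S3) = 1 − 0.618 = 0.382.
P(S|S4) = 1 − 0.951 = 0.049.
P(S) = P(S|S1)·P(S1) + P(S|S2)·P(S2) + P(S|S3)·P(S3) + P(S|S4)·P(S4) + P(S|S5)·P(S5)
      = 0.496·0.1 + 0.494·0.59 + 0.382·0.05 + 0.049·0.16 + 0.65·0.1
      = 0.0496 + 0.29146 + 0.0191 + 0.00784 + 0.065 = 0.433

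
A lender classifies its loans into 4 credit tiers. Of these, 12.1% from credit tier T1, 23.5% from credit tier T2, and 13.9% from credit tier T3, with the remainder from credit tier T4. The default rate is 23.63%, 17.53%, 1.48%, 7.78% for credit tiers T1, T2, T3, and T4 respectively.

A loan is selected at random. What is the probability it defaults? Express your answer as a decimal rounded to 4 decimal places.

0.1111

P(T4) = 1 − (0.121 + 0.235 + 0.139) = 0.505.
Summing over the partition,
P(D) = P(D|T1)·P(T1) + P(D|T2)·P(T2) + P(D|T3)·P(T3) + P(D|T4)·P(T4)
      = 0.2363·0.121 + 0.1753·0.235 + 0.0148·0.139 + 0.0778·0.505
      = 0.0285923 + 0.0411955 + 0.0020572 + 0.039289 = 0.111134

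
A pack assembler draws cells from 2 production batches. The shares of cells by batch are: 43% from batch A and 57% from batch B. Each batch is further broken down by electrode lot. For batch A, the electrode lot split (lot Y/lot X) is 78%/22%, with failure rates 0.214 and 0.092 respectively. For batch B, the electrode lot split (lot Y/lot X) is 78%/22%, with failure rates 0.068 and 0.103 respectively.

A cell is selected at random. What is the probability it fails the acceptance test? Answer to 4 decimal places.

P(F|A) = 0.78·0.214 + 0.22·0.092 = 0.16692 + 0.02024 = 0.18716
P(F|B) = 0.78·0.068 + 0.22·0.103 = 0.05304 + 0.02266 = 0.0757
By total probability over the outer partition,
P(F) = 0.43·0.18716 + 0.57·0.0757
      = 0.0804788 + 0.043149 = 0.1236278

P(F) ≈ 0.1236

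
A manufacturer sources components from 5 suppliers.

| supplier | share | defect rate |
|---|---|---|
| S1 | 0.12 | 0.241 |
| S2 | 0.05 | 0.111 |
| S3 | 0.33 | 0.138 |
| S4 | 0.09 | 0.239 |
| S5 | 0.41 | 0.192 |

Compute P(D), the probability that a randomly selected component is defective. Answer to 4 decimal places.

0.1802

P(D) = P(D|S1)·P(S1) + P(D|S2)·P(S2) + P(D|S3)·P(S3) + P(D|S4)·P(S4) + P(D|S5)·P(S5)
      = 0.241·0.12 + 0.111·0.05 + 0.138·0.33 + 0.239·0.09 + 0.192·0.41
      = 0.02892 + 0.00555 + 0.04554 + 0.02151 + 0.07872 = 0.18024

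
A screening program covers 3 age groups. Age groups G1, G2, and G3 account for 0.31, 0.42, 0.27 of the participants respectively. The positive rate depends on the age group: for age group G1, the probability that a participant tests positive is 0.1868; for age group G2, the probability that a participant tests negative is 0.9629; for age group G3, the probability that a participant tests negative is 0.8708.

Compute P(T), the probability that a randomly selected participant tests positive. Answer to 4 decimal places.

P(T|G2) = 1 − 0.9629 = 0.0371.
P(T|G3) = 1 − 0.8708 = 0.1292.
P(T) = P(T|G1)·P(G1) + P(T|G2)·P(G2) + P(T|G3)·P(G3)
      = 0.1868·0.31 + 0.0371·0.42 + 0.1292·0.27
      = 0.057908 + 0.015582 + 0.034884 = 0.108374

0.1084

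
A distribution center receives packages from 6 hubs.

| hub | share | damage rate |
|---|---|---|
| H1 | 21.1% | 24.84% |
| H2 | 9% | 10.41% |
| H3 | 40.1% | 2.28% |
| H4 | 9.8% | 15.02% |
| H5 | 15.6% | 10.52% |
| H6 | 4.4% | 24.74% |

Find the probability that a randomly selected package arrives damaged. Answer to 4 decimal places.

P(D) ≈ 0.1129

P(D) = P(D|H1)·P(H1) + P(D|H2)·P(H2) + P(D|H3)·P(H3) + P(D|H4)·P(H4) + P(D|H5)·P(H5) + P(D|H6)·P(H6)
      = 0.2484·0.211 + 0.1041·0.09 + 0.0228·0.401 + 0.1502·0.098 + 0.1052·0.156 + 0.2474·0.044
      = 0.0524124 + 0.009369 + 0.0091428 + 0.0147196 + 0.0164112 + 0.0108856 = 0.1129406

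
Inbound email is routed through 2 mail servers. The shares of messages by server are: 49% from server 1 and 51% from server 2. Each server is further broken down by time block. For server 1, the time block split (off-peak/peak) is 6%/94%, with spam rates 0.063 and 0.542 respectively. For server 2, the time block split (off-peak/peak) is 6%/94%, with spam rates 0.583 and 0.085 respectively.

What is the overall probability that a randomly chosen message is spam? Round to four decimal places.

0.3101

P(S|1) = 0.06·0.063 + 0.94·0.542 = 0.00378 + 0.50948 = 0.51326
P(S|2) = 0.06·0.583 + 0.94·0.085 = 0.03498 + 0.0799 = 0.11488
By total probability over the outer partition,
P(S) = 0.49·0.51326 + 0.51·0.11488
      = 0.2514974 + 0.0585888 = 0.3100862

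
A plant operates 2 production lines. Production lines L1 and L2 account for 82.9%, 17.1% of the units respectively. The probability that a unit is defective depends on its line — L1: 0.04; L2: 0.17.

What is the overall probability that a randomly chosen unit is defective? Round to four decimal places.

0.0622

P(D) = P(D|L1)·P(L1) + P(D|L2)·P(L2)
      = 0.04·0.829 + 0.17·0.171
      = 0.03316 + 0.02907 = 0.06223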